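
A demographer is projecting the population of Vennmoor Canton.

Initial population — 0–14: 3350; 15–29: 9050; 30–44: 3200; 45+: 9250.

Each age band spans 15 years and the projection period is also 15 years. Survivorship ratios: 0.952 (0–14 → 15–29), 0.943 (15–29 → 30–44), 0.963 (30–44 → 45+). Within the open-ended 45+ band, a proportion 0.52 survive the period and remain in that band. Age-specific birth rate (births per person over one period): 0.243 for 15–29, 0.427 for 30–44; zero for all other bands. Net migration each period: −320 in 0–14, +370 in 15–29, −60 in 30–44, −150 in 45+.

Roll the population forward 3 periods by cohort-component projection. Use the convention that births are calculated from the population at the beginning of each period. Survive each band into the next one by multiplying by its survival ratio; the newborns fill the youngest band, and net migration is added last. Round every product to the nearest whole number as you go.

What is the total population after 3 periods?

18746

After projecting period 1:
Births: 9050 × 0.243 = 2199 ; 3200 × 0.427 = 1366 ⇒ total 3565
15–29: 3350 × 0.952 = 3189
30–44: 9050 × 0.943 = 8534
45+: 3200 × 0.963 + 9250 × 0.52 = 3082 + 4810 = 7892
Net migration: 0–14 − 320 → 3245; 15–29 + 370 → 3559; 30–44 − 60 → 8474; 45+ − 150 → 7742
Giving 3245 / 3559 / 8474 / 7742.
After projecting period 2:
Births: 3559 × 0.243 = 865 ; 8474 × 0.427 = 3618 ⇒ total 4483
15–29: 3245 × 0.952 = 3089
30–44: 3559 × 0.943 = 3356
45+: 8474 × 0.963 + 7742 × 0.52 = 8160 + 4026 = 12186
Net migration: 0–14 − 320 → 4163; 15–29 + 370 → 3459; 30–44 − 60 → 3296; 45+ − 150 → 12036
Giving 4163 / 3459 / 3296 / 12036.
After projecting period 3:
Births: 3459 × 0.243 = 841 ; 3296 × 0.427 = 1407 ⇒ total 2248
15–29: 4163 × 0.952 = 3963
30–44: 3459 × 0.943 = 3262
45+: 3296 × 0.963 + 12036 × 0.52 = 3174 + 6259 = 9433
Net migration: 0–14 − 320 → 1928; 15–29 + 370 → 4333; 30–44 − 60 → 3202; 45+ − 150 → 9283
Giving 1928 / 4333 / 3202 / 9283.
Total after period 3: 1928 + 4333 + 3202 + 9283 = 18746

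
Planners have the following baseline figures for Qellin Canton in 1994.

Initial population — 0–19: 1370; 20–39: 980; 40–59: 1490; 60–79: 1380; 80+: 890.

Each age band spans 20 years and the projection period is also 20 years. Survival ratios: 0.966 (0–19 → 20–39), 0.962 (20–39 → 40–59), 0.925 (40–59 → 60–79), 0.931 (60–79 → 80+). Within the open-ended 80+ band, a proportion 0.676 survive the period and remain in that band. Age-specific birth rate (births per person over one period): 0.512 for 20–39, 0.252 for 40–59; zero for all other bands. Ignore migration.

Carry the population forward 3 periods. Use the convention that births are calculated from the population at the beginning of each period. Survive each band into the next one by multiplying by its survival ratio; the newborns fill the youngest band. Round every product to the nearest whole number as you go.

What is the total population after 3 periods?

6174

Period 1.
Births: 980 * 0.512 = 502  |  1490 * 0.252 = 375 ⇒ total 877
20–39: 1370 * 0.966 = 1323
40–59: 980 * 0.962 = 943
60–79: 1490 * 0.925 = 1378
80+: 1380 * 0.931 + 890 * 0.676 = 1285 + 602 = 1887
Population now: 0–19=877, 20–39=1323, 40–59=943, 60–79=1378, 80+=1887
Period 2.
Births: 1323 * 0.512 = 677  |  943 * 0.252 = 238 ⇒ total 915
20–39: 877 * 0.966 = 847
40–59: 1323 * 0.962 = 1273
60–79: 943 * 0.925 = 872
80+: 1378 * 0.931 + 1887 * 0.676 = 1283 + 1276 = 2559
Population now: 0–19=915, 20–39=847, 40–59=1273, 60–79=872, 80+=2559
Period 3.
Births: 847 * 0.512 = 434  |  1273 * 0.252 = 321 ⇒ total 755
20–39: 915 * 0.966 = 884
40–59: 847 * 0.962 = 815
60–79: 1273 * 0.925 = 1178
80+: 872 * 0.931 + 2559 * 0.676 = 812 + 1730 = 2542
Population now: 0–19=755, 20–39=884, 40–59=815, 60–79=1178, 80+=2542
Total after period 3: 755 + 884 + 815 + 1178 + 2542 = 6174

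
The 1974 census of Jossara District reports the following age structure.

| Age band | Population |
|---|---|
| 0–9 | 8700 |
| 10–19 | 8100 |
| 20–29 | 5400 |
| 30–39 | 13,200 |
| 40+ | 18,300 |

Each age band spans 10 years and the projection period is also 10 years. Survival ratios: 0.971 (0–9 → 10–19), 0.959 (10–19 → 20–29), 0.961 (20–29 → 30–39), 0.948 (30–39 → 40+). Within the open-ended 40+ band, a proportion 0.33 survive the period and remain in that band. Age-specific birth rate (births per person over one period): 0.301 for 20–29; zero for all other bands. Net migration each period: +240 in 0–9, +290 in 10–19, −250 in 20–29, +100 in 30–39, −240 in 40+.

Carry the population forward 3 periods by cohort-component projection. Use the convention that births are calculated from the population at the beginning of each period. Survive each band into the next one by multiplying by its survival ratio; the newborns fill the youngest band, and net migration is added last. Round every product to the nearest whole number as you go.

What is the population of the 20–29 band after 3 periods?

— Period 1 —
Births: 5400 × 0.301 = 1625
10–19: 8700 × 0.971 = 8448
20–29: 8100 × 0.959 = 7768
30–39: 5400 × 0.961 = 5189
40+: 13200 × 0.948 + 18300 × 0.33 = 12514 + 6039 = 18553
Net migration: 0–9 + 240 → 1865; 10–19 + 290 → 8738; 20–29 − 250 → 7518; 30–39 + 100 → 5289; 40+ − 240 → 18313
Giving 1865 / 8738 / 7518 / 5289 / 18313.
— Period 2 —
Births: 7518 × 0.301 = 2263
10–19: 1865 × 0.971 = 1811
20–29: 8738 × 0.959 = 8380
30–39: 7518 × 0.961 = 7225
40+: 5289 × 0.948 + 18313 × 0.33 = 5014 + 6043 = 11057
Net migration: 0–9 + 240 → 2503; 10–19 + 290 → 2101; 20–29 − 250 → 8130; 30–39 + 100 → 7325; 40+ − 240 → 10817
Giving 2503 / 2101 / 8130 / 7325 / 10817.
— Period 3 —
Births: 8130 × 0.301 = 2447
10–19: 2503 × 0.971 = 2430
20–29: 2101 × 0.959 = 2015
30–39: 8130 × 0.961 = 7813
40+: 7325 × 0.948 + 10817 × 0.33 = 6944 + 3570 = 10514
Net migration: 0–9 + 240 → 2687; 10–19 + 290 → 2720; 20–29 − 250 → 1765; 30–39 + 100 → 7913; 40+ − 240 → 10274
Giving 2687 / 2720 / 1765 / 7913 / 10274.

1765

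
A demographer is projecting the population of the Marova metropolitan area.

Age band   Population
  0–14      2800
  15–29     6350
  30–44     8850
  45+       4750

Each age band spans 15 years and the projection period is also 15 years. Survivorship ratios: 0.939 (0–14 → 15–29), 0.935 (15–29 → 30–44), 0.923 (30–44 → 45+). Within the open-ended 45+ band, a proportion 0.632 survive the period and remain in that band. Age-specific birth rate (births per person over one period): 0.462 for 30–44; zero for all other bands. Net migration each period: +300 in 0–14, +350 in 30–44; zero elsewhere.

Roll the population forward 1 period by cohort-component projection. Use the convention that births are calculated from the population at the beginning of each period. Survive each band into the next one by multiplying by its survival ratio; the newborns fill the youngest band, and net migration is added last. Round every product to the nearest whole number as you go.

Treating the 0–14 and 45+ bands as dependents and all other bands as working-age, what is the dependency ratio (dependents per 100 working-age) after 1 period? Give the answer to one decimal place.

174.5

Numbering the groups 1..4 from youngest to oldest:
Period 1:
Births: 8850 × 0.462 = 4089
Group 2: 2800 × 0.939 = 2629
Group 3: 6350 × 0.935 = 5937
Group 4: 8850 × 0.923 + 4750 × 0.632 = 8169 + 3002 = 11171
Net migration: Group 1 + 300 → 4389; Group 3 + 350 → 6287
Giving 4389 / 2629 / 6287 / 11171.
Dependents (band 0–14 + band 45+) = 4389 + 11171 = 15560; working-age = 8916; ratio = 15560/8916 × 100 = 174.5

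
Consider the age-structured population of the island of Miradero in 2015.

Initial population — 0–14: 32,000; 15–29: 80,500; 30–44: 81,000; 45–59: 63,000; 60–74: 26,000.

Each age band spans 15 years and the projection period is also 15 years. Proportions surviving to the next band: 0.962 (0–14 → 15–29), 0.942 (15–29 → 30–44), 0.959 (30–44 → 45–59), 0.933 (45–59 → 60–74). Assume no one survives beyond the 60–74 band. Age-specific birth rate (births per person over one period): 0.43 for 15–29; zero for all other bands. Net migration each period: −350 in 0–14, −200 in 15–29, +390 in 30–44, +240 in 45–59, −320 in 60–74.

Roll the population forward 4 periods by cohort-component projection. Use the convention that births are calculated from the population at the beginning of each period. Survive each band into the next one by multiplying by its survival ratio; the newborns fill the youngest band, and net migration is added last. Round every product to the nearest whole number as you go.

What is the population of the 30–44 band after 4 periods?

Numbering the bands 1..5 from youngest to oldest:
Period 1:
Births: 80500 * 0.43 = 34615
Band 2: 32000 * 0.962 = 30784
Band 3: 80500 * 0.942 = 75831
Band 4: 81000 * 0.959 = 77679
Band 5: 63000 * 0.933 = 58779
Net migration: Band 1 − 350 → 34265; Band 2 − 200 → 30584; Band 3 + 390 → 76221; Band 4 + 240 → 77919; Band 5 − 320 → 58459
→ [34265, 30584, 76221, 77919, 58459]
Period 2:
Births: 30584 * 0.43 = 13151
Band 2: 34265 * 0.962 = 32963
Band 3: 30584 * 0.942 = 28810
Band 4: 76221 * 0.959 = 73096
Band 5: 77919 * 0.933 = 72698
Net migration: Band 1 − 350 → 12801; Band 2 − 200 → 32763; Band 3 + 390 → 29200; Band 4 + 240 → 73336; Band 5 − 320 → 72378
→ [12801, 32763, 29200, 73336, 72378]
Period 3:
Births: 32763 * 0.43 = 14088
Band 2: 12801 * 0.962 = 12315
Band 3: 32763 * 0.942 = 30863
Band 4: 29200 * 0.959 = 28003
Band 5: 73336 * 0.933 = 68422
Net migration: Band 1 − 350 → 13738; Band 2 − 200 → 12115; Band 3 + 390 → 31253; Band 4 + 240 → 28243; Band 5 − 320 → 68102
→ [13738, 12115, 31253, 28243, 68102]
Period 4:
Births: 12115 * 0.43 = 5209
Band 2: 13738 * 0.962 = 13216
Band 3: 12115 * 0.942 = 11412
Band 4: 31253 * 0.959 = 29972
Band 5: 28243 * 0.933 = 26351
Net migration: Band 1 − 350 → 4859; Band 2 − 200 → 13016; Band 3 + 390 → 11802; Band 4 + 240 → 30212; Band 5 − 320 → 26031
→ [4859, 13016, 11802, 30212, 26031]

11802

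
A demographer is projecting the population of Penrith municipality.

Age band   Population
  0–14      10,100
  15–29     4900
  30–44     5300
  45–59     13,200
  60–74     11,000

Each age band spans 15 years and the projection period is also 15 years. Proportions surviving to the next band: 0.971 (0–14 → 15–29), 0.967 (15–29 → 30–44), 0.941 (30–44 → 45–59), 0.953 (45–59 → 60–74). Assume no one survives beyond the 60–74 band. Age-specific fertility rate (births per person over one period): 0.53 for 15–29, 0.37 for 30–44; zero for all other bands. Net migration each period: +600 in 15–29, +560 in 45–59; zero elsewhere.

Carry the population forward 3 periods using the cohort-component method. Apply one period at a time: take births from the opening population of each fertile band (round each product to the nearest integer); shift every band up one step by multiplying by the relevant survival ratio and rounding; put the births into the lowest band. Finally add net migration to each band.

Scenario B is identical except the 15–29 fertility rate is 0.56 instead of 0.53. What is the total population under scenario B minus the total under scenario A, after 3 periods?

Let band 1 be 0–14 through band 5 = 60–74.
— Period 1 —
Births: 4900 × 0.53 = 2597 ; 5300 × 0.37 = 1961 → total 4558
Band 2: 10100 × 0.971 = 9807
Band 3: 4900 × 0.967 = 4738
Band 4: 5300 × 0.941 = 4987
Band 5: 13200 × 0.953 = 12580
Net migration: Band 2 + 600 → 10407; Band 4 + 560 → 5547
Population now: 0–14=4558, 15–29=10407, 30–44=4738, 45–59=5547, 60–74=12580
— Period 2 —
Births: 10407 × 0.53 = 5516 ; 4738 × 0.37 = 1753 → total 7269
Band 2: 4558 × 0.971 = 4426
Band 3: 10407 × 0.967 = 10064
Band 4: 4738 × 0.941 = 4458
Band 5: 5547 × 0.953 = 5286
Net migration: Band 2 + 600 → 5026; Band 4 + 560 → 5018
Population now: 0–14=7269, 15–29=5026, 30–44=10064, 45–59=5018, 60–74=5286
— Period 3 —
Births: 5026 × 0.53 = 2664 ; 10064 × 0.37 = 3724 → total 6388
Band 2: 7269 × 0.971 = 7058
Band 3: 5026 × 0.967 = 4860
Band 4: 10064 × 0.941 = 9470
Band 5: 5018 × 0.953 = 4782
Net migration: Band 2 + 600 → 7658; Band 4 + 560 → 10030
Population now: 0–14=6388, 15–29=7658, 30–44=4860, 45–59=10030, 60–74=4782
Scenario A total after 3 periods: 33718
Scenario B projection —
— Period 1 —
Births: 4900 × 0.56 = 2744 ; 5300 × 0.37 = 1961 → total 4705
Band 2: 10100 × 0.971 = 9807
Band 3: 4900 × 0.967 = 4738
Band 4: 5300 × 0.941 = 4987
Band 5: 13200 × 0.953 = 12580
Net migration: Band 2 + 600 → 10407; Band 4 + 560 → 5547
Population now: 0–14=4705, 15–29=10407, 30–44=4738, 45–59=5547, 60–74=12580
— Period 2 —
Births: 10407 × 0.56 = 5828 ; 4738 × 0.37 = 1753 → total 7581
Band 2: 4705 × 0.971 = 4569
Band 3: 10407 × 0.967 = 10064
Band 4: 4738 × 0.941 = 4458
Band 5: 5547 × 0.953 = 5286
Net migration: Band 2 + 600 → 5169; Band 4 + 560 → 5018
Population now: 0–14=7581, 15–29=5169, 30–44=10064, 45–59=5018, 60–74=5286
— Period 3 —
Births: 5169 × 0.56 = 2895 ; 10064 × 0.37 = 3724 → total 6619
Band 2: 7581 × 0.971 = 7361
Band 3: 5169 × 0.967 = 4998
Band 4: 10064 × 0.941 = 9470
Band 5: 5018 × 0.953 = 4782
Net migration: Band 2 + 600 → 7961; Band 4 + 560 → 10030
Population now: 0–14=6619, 15–29=7961, 30–44=4998, 45–59=10030, 60–74=4782
Scenario B total after 3 periods: 34390
Difference B − A = 34390 − 33718 = 672

672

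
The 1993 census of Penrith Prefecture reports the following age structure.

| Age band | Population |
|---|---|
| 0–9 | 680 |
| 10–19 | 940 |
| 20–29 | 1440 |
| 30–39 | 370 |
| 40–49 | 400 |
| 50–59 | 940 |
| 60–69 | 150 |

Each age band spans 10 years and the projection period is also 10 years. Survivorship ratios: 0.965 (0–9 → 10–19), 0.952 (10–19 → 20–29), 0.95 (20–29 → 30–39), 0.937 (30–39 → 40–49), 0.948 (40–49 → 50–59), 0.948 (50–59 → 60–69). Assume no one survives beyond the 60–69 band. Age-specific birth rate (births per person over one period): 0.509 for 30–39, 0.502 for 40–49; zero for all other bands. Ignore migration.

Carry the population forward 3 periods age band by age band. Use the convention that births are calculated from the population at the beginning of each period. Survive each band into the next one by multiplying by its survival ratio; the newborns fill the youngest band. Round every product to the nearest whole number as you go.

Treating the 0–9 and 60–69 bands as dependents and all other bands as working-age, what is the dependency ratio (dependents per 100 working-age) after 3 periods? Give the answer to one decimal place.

36.5

Period 1:
Births: 370 × 0.509 = 188 ; 400 × 0.502 = 201 ⇒ total 389
10–19: 680 × 0.965 = 656
20–29: 940 × 0.952 = 895
30–39: 1440 × 0.95 = 1368
40–49: 370 × 0.937 = 347
50–59: 400 × 0.948 = 379
60–69: 940 × 0.948 = 891
Giving 389 / 656 / 895 / 1368 / 347 / 379 / 891.
Period 2:
Births: 1368 × 0.509 = 696 ; 347 × 0.502 = 174 ⇒ total 870
10–19: 389 × 0.965 = 375
20–29: 656 × 0.952 = 625
30–39: 895 × 0.95 = 850
40–49: 1368 × 0.937 = 1282
50–59: 347 × 0.948 = 329
60–69: 379 × 0.948 = 359
Giving 870 / 375 / 625 / 850 / 1282 / 329 / 359.
Period 3:
Births: 850 × 0.509 = 433 ; 1282 × 0.502 = 644 ⇒ total 1077
10–19: 870 × 0.965 = 840
20–29: 375 × 0.952 = 357
30–39: 625 × 0.95 = 594
40–49: 850 × 0.937 = 796
50–59: 1282 × 0.948 = 1215
60–69: 329 × 0.948 = 312
Giving 1077 / 840 / 357 / 594 / 796 / 1215 / 312.
Dependents (band 0–9 + band 60–69) = 1077 + 312 = 1389; working-age = 3802; ratio = 1389/3802 × 100 = 36.5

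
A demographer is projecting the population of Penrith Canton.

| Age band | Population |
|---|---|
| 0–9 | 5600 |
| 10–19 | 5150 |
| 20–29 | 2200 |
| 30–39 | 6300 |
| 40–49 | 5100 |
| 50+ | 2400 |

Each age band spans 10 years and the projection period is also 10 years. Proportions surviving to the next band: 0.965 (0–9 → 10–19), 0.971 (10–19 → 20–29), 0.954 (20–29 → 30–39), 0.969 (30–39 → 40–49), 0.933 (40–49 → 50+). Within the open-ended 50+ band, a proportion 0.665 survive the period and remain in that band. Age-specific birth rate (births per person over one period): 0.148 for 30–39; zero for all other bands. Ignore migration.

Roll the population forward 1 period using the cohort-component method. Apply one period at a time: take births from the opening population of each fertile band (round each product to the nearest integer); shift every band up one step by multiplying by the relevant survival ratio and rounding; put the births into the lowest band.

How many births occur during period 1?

932

After projecting period 1:
Births: 6300 * 0.148 = 932
10–19: 5600 * 0.965 = 5404
20–29: 5150 * 0.971 = 5001
30–39: 2200 * 0.954 = 2099
40–49: 6300 * 0.969 = 6105
50+: 5100 * 0.933 + 2400 * 0.665 = 4758 + 1596 = 6354
→ [932, 5404, 5001, 2099, 6105, 6354]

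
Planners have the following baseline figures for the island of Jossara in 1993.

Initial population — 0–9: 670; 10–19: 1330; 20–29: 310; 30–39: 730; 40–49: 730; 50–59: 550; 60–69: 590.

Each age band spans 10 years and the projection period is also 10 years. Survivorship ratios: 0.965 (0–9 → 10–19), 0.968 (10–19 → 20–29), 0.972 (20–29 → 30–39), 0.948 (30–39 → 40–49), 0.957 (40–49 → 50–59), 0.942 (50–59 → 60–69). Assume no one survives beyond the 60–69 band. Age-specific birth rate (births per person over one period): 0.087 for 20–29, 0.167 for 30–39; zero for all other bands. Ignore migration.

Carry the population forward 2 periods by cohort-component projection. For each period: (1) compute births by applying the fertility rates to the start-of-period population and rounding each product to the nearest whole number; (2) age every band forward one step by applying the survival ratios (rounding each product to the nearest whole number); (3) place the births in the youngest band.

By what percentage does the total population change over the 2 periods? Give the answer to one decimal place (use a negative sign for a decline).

— Period 1 —
Births: 310 * 0.087 = 27, 730 * 0.167 = 122 ⇒ total 149
10–19: 670 * 0.965 = 647
20–29: 1330 * 0.968 = 1287
30–39: 310 * 0.972 = 301
40–49: 730 * 0.948 = 692
50–59: 730 * 0.957 = 699
60–69: 550 * 0.942 = 518
Population now: 0–9=149, 10–19=647, 20–29=1287, 30–39=301, 40–49=692, 50–59=699, 60–69=518
— Period 2 —
Births: 1287 * 0.087 = 112, 301 * 0.167 = 50 ⇒ total 162
10–19: 149 * 0.965 = 144
20–29: 647 * 0.968 = 626
30–39: 1287 * 0.972 = 1251
40–49: 301 * 0.948 = 285
50–59: 692 * 0.957 = 662
60–69: 699 * 0.942 = 658
Population now: 0–9=162, 10–19=144, 20–29=626, 30–39=1251, 40–49=285, 50–59=662, 60–69=658
Total: 4910 → 3788; change = -1122; percentage change = -22.9%

-22.9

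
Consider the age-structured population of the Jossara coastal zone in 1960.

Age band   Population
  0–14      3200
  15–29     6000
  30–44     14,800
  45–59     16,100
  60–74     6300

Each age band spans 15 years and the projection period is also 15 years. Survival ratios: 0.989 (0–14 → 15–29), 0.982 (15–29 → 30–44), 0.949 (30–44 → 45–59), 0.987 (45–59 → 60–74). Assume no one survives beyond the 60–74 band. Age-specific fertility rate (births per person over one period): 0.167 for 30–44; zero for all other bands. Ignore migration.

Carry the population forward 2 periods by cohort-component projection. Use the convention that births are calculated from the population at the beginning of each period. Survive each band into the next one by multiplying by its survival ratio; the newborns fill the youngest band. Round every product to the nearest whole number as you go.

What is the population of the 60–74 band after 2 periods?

Numbering the groups 1..5 from youngest to oldest:
Period 1:
Births: 14800 * 0.167 = 2472
Group 2: 3200 * 0.989 = 3165
Group 3: 6000 * 0.982 = 5892
Group 4: 14800 * 0.949 = 14045
Group 5: 16100 * 0.987 = 15891
Population now: 0–14=2472, 15–29=3165, 30–44=5892, 45–59=14045, 60–74=15891
Period 2:
Births: 5892 * 0.167 = 984
Group 2: 2472 * 0.989 = 2445
Group 3: 3165 * 0.982 = 3108
Group 4: 5892 * 0.949 = 5592
Group 5: 14045 * 0.987 = 13862
Population now: 0–14=984, 15–29=2445, 30–44=3108, 45–59=5592, 60–74=13862

13862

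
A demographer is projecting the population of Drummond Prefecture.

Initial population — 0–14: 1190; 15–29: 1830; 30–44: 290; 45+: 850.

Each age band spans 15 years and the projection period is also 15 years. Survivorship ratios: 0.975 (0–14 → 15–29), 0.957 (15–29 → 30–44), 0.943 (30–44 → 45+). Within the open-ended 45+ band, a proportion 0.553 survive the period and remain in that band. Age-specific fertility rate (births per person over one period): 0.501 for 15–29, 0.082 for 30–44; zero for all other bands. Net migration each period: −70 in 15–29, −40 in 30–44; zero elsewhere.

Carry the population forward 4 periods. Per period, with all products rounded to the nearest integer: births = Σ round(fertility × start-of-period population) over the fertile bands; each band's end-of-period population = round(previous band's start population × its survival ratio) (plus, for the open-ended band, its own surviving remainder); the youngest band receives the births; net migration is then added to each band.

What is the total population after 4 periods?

3188

Call the groups 1 to 4, youngest first.
Period 1:
Births: 1830 * 0.501 = 917, 290 * 0.082 = 24 → total 941
Group 2: 1190 * 0.975 = 1160
Group 3: 1830 * 0.957 = 1751
Group 4: 290 * 0.943 + 850 * 0.553 = 273 + 470 = 743
Net migration: Group 2 − 70 → 1090; Group 3 − 40 → 1711
→ [941, 1090, 1711, 743]
Period 2:
Births: 1090 * 0.501 = 546, 1711 * 0.082 = 140 → total 686
Group 2: 941 * 0.975 = 917
Group 3: 1090 * 0.957 = 1043
Group 4: 1711 * 0.943 + 743 * 0.553 = 1613 + 411 = 2024
Net migration: Group 2 − 70 → 847; Group 3 − 40 → 1003
→ [686, 847, 1003, 2024]
Period 3:
Births: 847 * 0.501 = 424, 1003 * 0.082 = 82 → total 506
Group 2: 686 * 0.975 = 669
Group 3: 847 * 0.957 = 811
Group 4: 1003 * 0.943 + 2024 * 0.553 = 946 + 1119 = 2065
Net migration: Group 2 − 70 → 599; Group 3 − 40 → 771
→ [506, 599, 771, 2065]
Period 4:
Births: 599 * 0.501 = 300, 771 * 0.082 = 63 → total 363
Group 2: 506 * 0.975 = 493
Group 3: 599 * 0.957 = 573
Group 4: 771 * 0.943 + 2065 * 0.553 = 727 + 1142 = 1869
Net migration: Group 2 − 70 → 423; Group 3 − 40 → 533
→ [363, 423, 533, 1869]
Total after period 4: 363 + 423 + 533 + 1869 = 3188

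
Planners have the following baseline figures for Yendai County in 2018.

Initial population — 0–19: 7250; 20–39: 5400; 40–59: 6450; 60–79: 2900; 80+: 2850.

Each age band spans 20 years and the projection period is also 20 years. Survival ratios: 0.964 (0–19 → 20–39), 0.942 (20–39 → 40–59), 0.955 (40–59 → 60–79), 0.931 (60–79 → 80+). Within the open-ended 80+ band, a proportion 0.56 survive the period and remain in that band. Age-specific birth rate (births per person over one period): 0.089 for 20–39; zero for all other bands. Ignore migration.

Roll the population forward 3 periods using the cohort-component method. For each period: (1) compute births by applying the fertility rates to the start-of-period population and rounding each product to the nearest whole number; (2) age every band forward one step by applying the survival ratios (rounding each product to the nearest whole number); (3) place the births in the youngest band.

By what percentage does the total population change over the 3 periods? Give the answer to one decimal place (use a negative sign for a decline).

-33.8

Period 1.
Births: 5400 × 0.089 = 481
20–39: 7250 × 0.964 = 6989
40–59: 5400 × 0.942 = 5087
60–79: 6450 × 0.955 = 6160
80+: 2900 × 0.931 + 2850 × 0.56 = 2700 + 1596 = 4296
Giving 481 / 6989 / 5087 / 6160 / 4296.
Period 2.
Births: 6989 × 0.089 = 622
20–39: 481 × 0.964 = 464
40–59: 6989 × 0.942 = 6584
60–79: 5087 × 0.955 = 4858
80+: 6160 × 0.931 + 4296 × 0.56 = 5735 + 2406 = 8141
Giving 622 / 464 / 6584 / 4858 / 8141.
Period 3.
Births: 464 × 0.089 = 41
20–39: 622 × 0.964 = 600
40–59: 464 × 0.942 = 437
60–79: 6584 × 0.955 = 6288
80+: 4858 × 0.931 + 8141 × 0.56 = 4523 + 4559 = 9082
Giving 41 / 600 / 437 / 6288 / 9082.
Total: 24850 → 16448; change = -8402; percentage change = -33.8%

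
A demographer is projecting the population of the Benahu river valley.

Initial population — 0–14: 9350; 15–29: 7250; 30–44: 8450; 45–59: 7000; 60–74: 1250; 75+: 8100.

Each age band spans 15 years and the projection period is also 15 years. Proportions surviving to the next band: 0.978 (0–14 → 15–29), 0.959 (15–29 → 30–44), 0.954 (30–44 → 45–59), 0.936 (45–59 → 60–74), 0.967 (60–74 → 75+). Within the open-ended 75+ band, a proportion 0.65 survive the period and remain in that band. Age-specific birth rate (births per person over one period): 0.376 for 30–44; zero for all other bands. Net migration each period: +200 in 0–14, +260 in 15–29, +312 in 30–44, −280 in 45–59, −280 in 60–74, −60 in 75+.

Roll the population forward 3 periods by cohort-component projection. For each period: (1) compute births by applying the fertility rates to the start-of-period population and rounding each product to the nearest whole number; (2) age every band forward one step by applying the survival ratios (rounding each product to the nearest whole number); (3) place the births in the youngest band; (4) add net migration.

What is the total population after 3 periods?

Let group 1 be 0–14 through group 6 = 75+.
Period 1:
Births: 8450 × 0.376 = 3177
Group 2: 9350 × 0.978 = 9144
Group 3: 7250 × 0.959 = 6953
Group 4: 8450 × 0.954 = 8061
Group 5: 7000 × 0.936 = 6552
Group 6: 1250 × 0.967 + 8100 × 0.65 = 1209 + 5265 = 6474
Net migration: Group 1 + 200 → 3377; Group 2 + 260 → 9404; Group 3 + 312 → 7265; Group 4 − 280 → 7781; Group 5 − 280 → 6272; Group 6 − 60 → 6414
End of period: [3377, 9404, 7265, 7781, 6272, 6414]
Period 2:
Births: 7265 × 0.376 = 2732
Group 2: 3377 × 0.978 = 3303
Group 3: 9404 × 0.959 = 9018
Group 4: 7265 × 0.954 = 6931
Group 5: 7781 × 0.936 = 7283
Group 6: 6272 × 0.967 + 6414 × 0.65 = 6065 + 4169 = 10234
Net migration: Group 1 + 200 → 2932; Group 2 + 260 → 3563; Group 3 + 312 → 9330; Group 4 − 280 → 6651; Group 5 − 280 → 7003; Group 6 − 60 → 10174
End of period: [2932, 3563, 9330, 6651, 7003, 10174]
Period 3:
Births: 9330 × 0.376 = 3508
Group 2: 2932 × 0.978 = 2867
Group 3: 3563 × 0.959 = 3417
Group 4: 9330 × 0.954 = 8901
Group 5: 6651 × 0.936 = 6225
Group 6: 7003 × 0.967 + 10174 × 0.65 = 6772 + 6613 = 13385
Net migration: Group 1 + 200 → 3708; Group 2 + 260 → 3127; Group 3 + 312 → 3729; Group 4 − 280 → 8621; Group 5 − 280 → 5945; Group 6 − 60 → 13325
End of period: [3708, 3127, 3729, 8621, 5945, 13325]
Total after period 3: 3708 + 3127 + 3729 + 8621 + 5945 + 13325 = 38455

38455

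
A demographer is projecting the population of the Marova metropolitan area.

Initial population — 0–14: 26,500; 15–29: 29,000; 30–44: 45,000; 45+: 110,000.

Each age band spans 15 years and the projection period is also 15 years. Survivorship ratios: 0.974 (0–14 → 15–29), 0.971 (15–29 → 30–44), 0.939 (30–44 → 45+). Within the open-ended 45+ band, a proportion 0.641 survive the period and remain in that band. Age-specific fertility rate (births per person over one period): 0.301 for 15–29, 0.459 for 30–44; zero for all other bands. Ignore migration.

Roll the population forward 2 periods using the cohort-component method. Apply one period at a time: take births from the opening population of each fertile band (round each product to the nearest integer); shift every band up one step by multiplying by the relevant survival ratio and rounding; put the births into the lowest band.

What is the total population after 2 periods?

Period 1:
Births: 29000 × 0.301 = 8729  |  45000 × 0.459 = 20655 → 29384
15–29: 26500 × 0.974 = 25811
30–44: 29000 × 0.971 = 28159
45+: 45000 × 0.939 + 110000 × 0.641 = 42255 + 70510 = 112765
Giving 29384 / 25811 / 28159 / 112765.
Period 2:
Births: 25811 × 0.301 = 7769  |  28159 × 0.459 = 12925 → 20694
15–29: 29384 × 0.974 = 28620
30–44: 25811 × 0.971 = 25062
45+: 28159 × 0.939 + 112765 × 0.641 = 26441 + 72282 = 98723
Giving 20694 / 28620 / 25062 / 98723.
Total after period 2: 20694 + 28620 + 25062 + 98723 = 173099

173099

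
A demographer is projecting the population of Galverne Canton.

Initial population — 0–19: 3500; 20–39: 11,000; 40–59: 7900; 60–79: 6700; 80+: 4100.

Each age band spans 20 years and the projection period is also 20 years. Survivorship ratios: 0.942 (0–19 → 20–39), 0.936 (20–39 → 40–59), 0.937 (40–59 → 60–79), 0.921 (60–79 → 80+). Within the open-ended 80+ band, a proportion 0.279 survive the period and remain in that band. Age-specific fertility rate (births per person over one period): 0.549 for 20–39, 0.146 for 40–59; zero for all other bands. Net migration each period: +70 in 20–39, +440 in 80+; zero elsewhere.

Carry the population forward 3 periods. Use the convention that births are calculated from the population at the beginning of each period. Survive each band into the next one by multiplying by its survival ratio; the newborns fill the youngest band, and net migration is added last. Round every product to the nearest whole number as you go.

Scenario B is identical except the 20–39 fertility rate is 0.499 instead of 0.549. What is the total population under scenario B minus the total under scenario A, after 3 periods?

Call the groups 1 to 5, youngest first.
— Period 1 —
Births: 11000 * 0.549 = 6039 ; 7900 * 0.146 = 1153 ⇒ total 7192
Group 2: 3500 * 0.942 = 3297
Group 3: 11000 * 0.936 = 10296
Group 4: 7900 * 0.937 = 7402
Group 5: 6700 * 0.921 + 4100 * 0.279 = 6171 + 1144 = 7315
Net migration: Group 2 + 70 → 3367; Group 5 + 440 → 7755
Population now: 0–19=7192, 20–39=3367, 40–59=10296, 60–79=7402, 80+=7755
— Period 2 —
Births: 3367 * 0.549 = 1848 ; 10296 * 0.146 = 1503 ⇒ total 3351
Group 2: 7192 * 0.942 = 6775
Group 3: 3367 * 0.936 = 3152
Group 4: 10296 * 0.937 = 9647
Group 5: 7402 * 0.921 + 7755 * 0.279 = 6817 + 2164 = 8981
Net migration: Group 2 + 70 → 6845; Group 5 + 440 → 9421
Population now: 0–19=3351, 20–39=6845, 40–59=3152, 60–79=9647, 80+=9421
— Period 3 —
Births: 6845 * 0.549 = 3758 ; 3152 * 0.146 = 460 ⇒ total 4218
Group 2: 3351 * 0.942 = 3157
Group 3: 6845 * 0.936 = 6407
Group 4: 3152 * 0.937 = 2953
Group 5: 9647 * 0.921 + 9421 * 0.279 = 8885 + 2628 = 11513
Net migration: Group 2 + 70 → 3227; Group 5 + 440 → 11953
Population now: 0–19=4218, 20–39=3227, 40–59=6407, 60–79=2953, 80+=11953
Scenario A total after 3 periods: 28758
Scenario B projection —
— Period 1 —
Births: 11000 * 0.499 = 5489 ; 7900 * 0.146 = 1153 ⇒ total 6642
Group 2: 3500 * 0.942 = 3297
Group 3: 11000 * 0.936 = 10296
Group 4: 7900 * 0.937 = 7402
Group 5: 6700 * 0.921 + 4100 * 0.279 = 6171 + 1144 = 7315
Net migration: Group 2 + 70 → 3367; Group 5 + 440 → 7755
Population now: 0–19=6642, 20–39=3367, 40–59=10296, 60–79=7402, 80+=7755
— Period 2 —
Births: 3367 * 0.499 = 1680 ; 10296 * 0.146 = 1503 ⇒ total 3183
Group 2: 6642 * 0.942 = 6257
Group 3: 3367 * 0.936 = 3152
Group 4: 10296 * 0.937 = 9647
Group 5: 7402 * 0.921 + 7755 * 0.279 = 6817 + 2164 = 8981
Net migration: Group 2 + 70 → 6327; Group 5 + 440 → 9421
Population now: 0–19=3183, 20–39=6327, 40–59=3152, 60–79=9647, 80+=9421
— Period 3 —
Births: 6327 * 0.499 = 3157 ; 3152 * 0.146 = 460 ⇒ total 3617
Group 2: 3183 * 0.942 = 2998
Group 3: 6327 * 0.936 = 5922
Group 4: 3152 * 0.937 = 2953
Group 5: 9647 * 0.921 + 9421 * 0.279 = 8885 + 2628 = 11513
Net migration: Group 2 + 70 → 3068; Group 5 + 440 → 11953
Population now: 0–19=3617, 20–39=3068, 40–59=5922, 60–79=2953, 80+=11953
Scenario B total after 3 periods: 27513
Difference B − A = 27513 − 28758 = -1245

-1245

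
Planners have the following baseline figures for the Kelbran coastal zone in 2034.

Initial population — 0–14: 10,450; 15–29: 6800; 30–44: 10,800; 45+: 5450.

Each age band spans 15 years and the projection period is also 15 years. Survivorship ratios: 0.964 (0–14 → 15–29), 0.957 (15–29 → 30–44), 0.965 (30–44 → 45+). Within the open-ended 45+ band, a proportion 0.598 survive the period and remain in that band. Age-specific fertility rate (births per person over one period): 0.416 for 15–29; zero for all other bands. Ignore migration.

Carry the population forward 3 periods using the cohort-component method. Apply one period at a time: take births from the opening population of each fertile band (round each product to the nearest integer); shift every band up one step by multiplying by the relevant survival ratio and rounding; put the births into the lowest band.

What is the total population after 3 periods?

25736

Let band 1 be 0–14 through band 4 = 45+.
After projecting period 1:
Births: 6800 * 0.416 = 2829
Band 2: 10450 * 0.964 = 10074
Band 3: 6800 * 0.957 = 6508
Band 4: 10800 * 0.965 + 5450 * 0.598 = 10422 + 3259 = 13681
Population now: 0–14=2829, 15–29=10074, 30–44=6508, 45+=13681
After projecting period 2:
Births: 10074 * 0.416 = 4191
Band 2: 2829 * 0.964 = 2727
Band 3: 10074 * 0.957 = 9641
Band 4: 6508 * 0.965 + 13681 * 0.598 = 6280 + 8181 = 14461
Population now: 0–14=4191, 15–29=2727, 30–44=9641, 45+=14461
After projecting period 3:
Births: 2727 * 0.416 = 1134
Band 2: 4191 * 0.964 = 4040
Band 3: 2727 * 0.957 = 2610
Band 4: 9641 * 0.965 + 14461 * 0.598 = 9304 + 8648 = 17952
Population now: 0–14=1134, 15–29=4040, 30–44=2610, 45+=17952
Total after period 3: 1134 + 4040 + 2610 + 17952 = 25736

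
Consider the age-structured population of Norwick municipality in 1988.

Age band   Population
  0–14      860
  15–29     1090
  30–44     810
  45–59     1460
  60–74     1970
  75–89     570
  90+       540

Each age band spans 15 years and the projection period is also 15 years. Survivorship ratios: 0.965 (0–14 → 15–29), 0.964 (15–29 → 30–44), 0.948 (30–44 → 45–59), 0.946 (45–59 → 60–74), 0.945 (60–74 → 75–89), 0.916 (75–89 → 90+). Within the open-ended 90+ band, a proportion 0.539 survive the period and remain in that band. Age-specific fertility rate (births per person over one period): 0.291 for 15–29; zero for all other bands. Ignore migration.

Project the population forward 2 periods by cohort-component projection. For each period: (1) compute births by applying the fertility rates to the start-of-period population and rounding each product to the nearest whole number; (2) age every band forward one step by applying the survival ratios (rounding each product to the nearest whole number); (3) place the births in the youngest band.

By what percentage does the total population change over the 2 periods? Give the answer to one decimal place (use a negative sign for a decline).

-10.7

After projecting period 1:
Births: 1090 × 0.291 = 317
15–29: 860 × 0.965 = 830
30–44: 1090 × 0.964 = 1051
45–59: 810 × 0.948 = 768
60–74: 1460 × 0.946 = 1381
75–89: 1970 × 0.945 = 1862
90+: 570 × 0.916 + 540 × 0.539 = 522 + 291 = 813
Giving 317 / 830 / 1051 / 768 / 1381 / 1862 / 813.
After projecting period 2:
Births: 830 × 0.291 = 242
15–29: 317 × 0.965 = 306
30–44: 830 × 0.964 = 800
45–59: 1051 × 0.948 = 996
60–74: 768 × 0.946 = 727
75–89: 1381 × 0.945 = 1305
90+: 1862 × 0.916 + 813 × 0.539 = 1706 + 438 = 2144
Giving 242 / 306 / 800 / 996 / 727 / 1305 / 2144.
Total: 7300 → 6520; change = -780; percentage change = -10.7%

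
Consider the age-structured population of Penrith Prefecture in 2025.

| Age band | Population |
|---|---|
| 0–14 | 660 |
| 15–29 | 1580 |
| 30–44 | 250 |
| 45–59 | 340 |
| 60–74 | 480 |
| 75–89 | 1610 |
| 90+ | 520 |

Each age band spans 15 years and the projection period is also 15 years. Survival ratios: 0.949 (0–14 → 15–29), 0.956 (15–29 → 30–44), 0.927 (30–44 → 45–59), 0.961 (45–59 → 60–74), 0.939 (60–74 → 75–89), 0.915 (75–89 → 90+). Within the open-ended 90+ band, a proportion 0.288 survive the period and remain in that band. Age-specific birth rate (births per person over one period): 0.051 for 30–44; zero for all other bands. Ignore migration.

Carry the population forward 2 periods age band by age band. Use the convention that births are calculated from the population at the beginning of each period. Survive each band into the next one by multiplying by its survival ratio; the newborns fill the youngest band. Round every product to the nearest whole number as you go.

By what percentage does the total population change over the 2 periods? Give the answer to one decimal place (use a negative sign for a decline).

Numbering the groups 1..7 from youngest to oldest:
[period 1]
Births: 250 × 0.051 = 13
Group 2: 660 × 0.949 = 626
Group 3: 1580 × 0.956 = 1510
Group 4: 250 × 0.927 = 232
Group 5: 340 × 0.961 = 327
Group 6: 480 × 0.939 = 451
Group 7: 1610 × 0.915 + 520 × 0.288 = 1473 + 150 = 1623
End of period: [13, 626, 1510, 232, 327, 451, 1623]
[period 2]
Births: 1510 × 0.051 = 77
Group 2: 13 × 0.949 = 12
Group 3: 626 × 0.956 = 598
Group 4: 1510 × 0.927 = 1400
Group 5: 232 × 0.961 = 223
Group 6: 327 × 0.939 = 307
Group 7: 451 × 0.915 + 1623 × 0.288 = 413 + 467 = 880
End of period: [77, 12, 598, 1400, 223, 307, 880]
Total: 5440 → 3497; change = -1943; percentage change = -35.7%

-35.7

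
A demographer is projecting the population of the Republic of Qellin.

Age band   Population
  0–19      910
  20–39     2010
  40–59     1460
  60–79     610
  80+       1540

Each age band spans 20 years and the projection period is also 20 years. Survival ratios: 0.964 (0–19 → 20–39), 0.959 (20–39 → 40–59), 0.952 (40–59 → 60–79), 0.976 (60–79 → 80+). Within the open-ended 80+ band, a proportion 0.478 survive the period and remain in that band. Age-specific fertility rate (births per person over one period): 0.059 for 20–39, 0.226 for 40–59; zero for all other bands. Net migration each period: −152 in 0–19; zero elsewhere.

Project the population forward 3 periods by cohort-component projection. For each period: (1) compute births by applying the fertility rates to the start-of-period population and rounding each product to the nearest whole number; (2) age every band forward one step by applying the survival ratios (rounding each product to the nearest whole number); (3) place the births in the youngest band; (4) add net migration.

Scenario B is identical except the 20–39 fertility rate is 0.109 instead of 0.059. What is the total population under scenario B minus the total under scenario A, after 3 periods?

160

Numbering the bands 1..5 from youngest to oldest:
— Period 1 —
Births: 2010 × 0.059 = 119, 1460 × 0.226 = 330 → total 449
Band 2: 910 × 0.964 = 877
Band 3: 2010 × 0.959 = 1928
Band 4: 1460 × 0.952 = 1390
Band 5: 610 × 0.976 + 1540 × 0.478 = 595 + 736 = 1331
Net migration: Band 1 − 152 → 297
Giving 297 / 877 / 1928 / 1390 / 1331.
— Period 2 —
Births: 877 × 0.059 = 52, 1928 × 0.226 = 436 → total 488
Band 2: 297 × 0.964 = 286
Band 3: 877 × 0.959 = 841
Band 4: 1928 × 0.952 = 1835
Band 5: 1390 × 0.976 + 1331 × 0.478 = 1357 + 636 = 1993
Net migration: Band 1 − 152 → 336
Giving 336 / 286 / 841 / 1835 / 1993.
— Period 3 —
Births: 286 × 0.059 = 17, 841 × 0.226 = 190 → total 207
Band 2: 336 × 0.964 = 324
Band 3: 286 × 0.959 = 274
Band 4: 841 × 0.952 = 801
Band 5: 1835 × 0.976 + 1993 × 0.478 = 1791 + 953 = 2744
Net migration: Band 1 − 152 → 55
Giving 55 / 324 / 274 / 801 / 2744.
Scenario A total after 3 periods: 4198
Scenario B projection —
— Period 1 —
Births: 2010 × 0.109 = 219, 1460 × 0.226 = 330 → total 549
Band 2: 910 × 0.964 = 877
Band 3: 2010 × 0.959 = 1928
Band 4: 1460 × 0.952 = 1390
Band 5: 610 × 0.976 + 1540 × 0.478 = 595 + 736 = 1331
Net migration: Band 1 − 152 → 397
Giving 397 / 877 / 1928 / 1390 / 1331.
— Period 2 —
Births: 877 × 0.109 = 96, 1928 × 0.226 = 436 → total 532
Band 2: 397 × 0.964 = 383
Band 3: 877 × 0.959 = 841
Band 4: 1928 × 0.952 = 1835
Band 5: 1390 × 0.976 + 1331 × 0.478 = 1357 + 636 = 1993
Net migration: Band 1 − 152 → 380
Giving 380 / 383 / 841 / 1835 / 1993.
— Period 3 —
Births: 383 × 0.109 = 42, 841 × 0.226 = 190 → total 232
Band 2: 380 × 0.964 = 366
Band 3: 383 × 0.959 = 367
Band 4: 841 × 0.952 = 801
Band 5: 1835 × 0.976 + 1993 × 0.478 = 1791 + 953 = 2744
Net migration: Band 1 − 152 → 80
Giving 80 / 366 / 367 / 801 / 2744.
Scenario B total after 3 periods: 4358
Difference B − A = 4358 − 4198 = 160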